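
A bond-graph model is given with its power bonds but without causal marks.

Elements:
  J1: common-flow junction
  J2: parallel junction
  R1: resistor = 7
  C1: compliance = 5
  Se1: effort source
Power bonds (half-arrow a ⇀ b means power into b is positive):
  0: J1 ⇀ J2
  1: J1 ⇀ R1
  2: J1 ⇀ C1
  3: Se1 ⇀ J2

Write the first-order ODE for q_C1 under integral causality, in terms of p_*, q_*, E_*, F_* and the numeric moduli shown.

dq_C1/dt = -E_Se1/7 - q_C1/35

#3 stroke→J2  (Se1 (Se) sets effort on bond)
#0 stroke→J1  (J2: bond 3 brought effort, rest push out)
#2 stroke→J1  (prefer integral on C1)
#1 stroke→R1  (closing 1-jn rule on J1)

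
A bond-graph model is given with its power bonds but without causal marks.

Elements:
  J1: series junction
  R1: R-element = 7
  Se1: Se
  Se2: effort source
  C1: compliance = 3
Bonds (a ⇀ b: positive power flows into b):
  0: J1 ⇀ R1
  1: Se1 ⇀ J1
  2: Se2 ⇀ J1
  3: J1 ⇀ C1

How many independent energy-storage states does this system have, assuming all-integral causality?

1  (C1 all integral)

β1 stroke at J1  (source Se1 imposes e)
β2 stroke at J1  (source Se2 imposes e)
β3 stroke at J1  (C1 outputs effort q/C1)
β0 stroke at R1  (J1 needs exactly one f-in)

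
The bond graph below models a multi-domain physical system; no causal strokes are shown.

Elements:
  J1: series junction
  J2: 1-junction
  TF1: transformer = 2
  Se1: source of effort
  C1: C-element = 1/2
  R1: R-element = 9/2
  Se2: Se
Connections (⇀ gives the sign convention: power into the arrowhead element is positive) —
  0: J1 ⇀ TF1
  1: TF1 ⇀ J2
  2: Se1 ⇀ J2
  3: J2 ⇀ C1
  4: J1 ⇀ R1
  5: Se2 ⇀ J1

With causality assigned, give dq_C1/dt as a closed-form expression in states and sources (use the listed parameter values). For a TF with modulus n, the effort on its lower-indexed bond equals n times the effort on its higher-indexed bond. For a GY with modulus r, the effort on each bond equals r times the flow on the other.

dq_C1/dt = 8*E_Se1/9 + 4*E_Se2/9 - 16*q_C1/9

β2 stroke at J2  (source Se1 imposes e)
β5 stroke at J1  (Se2: effort source, stroke at far end)
β3 stroke at J2  (C1 integral (e out))
β1 stroke at TF1  (J2 needs exactly one f-in)
β0 stroke at J1  (TF1: transformer flips bond 1)
β4 stroke at R1  (closing 1-jn rule on J1)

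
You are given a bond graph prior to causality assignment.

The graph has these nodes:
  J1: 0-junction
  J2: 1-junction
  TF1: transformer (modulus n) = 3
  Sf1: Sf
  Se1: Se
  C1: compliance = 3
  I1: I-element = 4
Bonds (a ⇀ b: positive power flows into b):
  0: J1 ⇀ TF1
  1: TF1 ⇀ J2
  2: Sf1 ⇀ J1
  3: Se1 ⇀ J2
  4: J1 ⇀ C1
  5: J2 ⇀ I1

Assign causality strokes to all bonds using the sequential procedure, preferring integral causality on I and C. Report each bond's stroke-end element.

b0 →TF1
b1 →J2
b2 →Sf1
b3 →J2
b4 →J1
b5 →I1

#2 →Sf1  (source Sf1 imposes f)
#3 →J2  (source Se1 imposes e)
#4 →J1  (C1 integral (e out))
#0 →TF1  (common-e at J1 fixed by 4)
#1 →J2  (through TF1, causality passes straight; one stroke at TF1)
#5 →I1  (J2 needs exactly one f-in)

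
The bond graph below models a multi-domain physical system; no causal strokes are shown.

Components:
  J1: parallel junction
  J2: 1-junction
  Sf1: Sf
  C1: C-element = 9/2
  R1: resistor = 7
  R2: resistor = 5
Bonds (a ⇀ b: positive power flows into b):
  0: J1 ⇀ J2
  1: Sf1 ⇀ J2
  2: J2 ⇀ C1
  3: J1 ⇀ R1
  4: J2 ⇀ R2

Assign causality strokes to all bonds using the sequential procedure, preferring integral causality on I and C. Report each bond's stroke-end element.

β0 |J2
β1 |Sf1
β2 |J2
β3 |J1
β4 |J2

#1 stroke at Sf1  (Sf1 fixes flow; stroke at Sf1)
#0 stroke at J2  (1-jn J2 has f-setter on 1)
#2 stroke at J2  (J2: bond 1 brought flow, rest push out)
#4 stroke at J2  (1-jn J2 has f-setter on 1)
#3 stroke at J1  (J1 needs exactly one e-in)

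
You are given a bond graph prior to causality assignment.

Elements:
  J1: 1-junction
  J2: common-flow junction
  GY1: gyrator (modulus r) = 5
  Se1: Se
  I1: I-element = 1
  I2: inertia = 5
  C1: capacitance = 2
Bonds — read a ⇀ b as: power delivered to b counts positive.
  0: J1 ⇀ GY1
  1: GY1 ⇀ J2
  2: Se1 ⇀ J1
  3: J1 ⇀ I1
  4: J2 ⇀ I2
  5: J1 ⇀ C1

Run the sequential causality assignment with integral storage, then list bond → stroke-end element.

b2 |J1  (Se1: effort source, stroke at far end)
b3 |I1  (I1 outputs flow p/I1)
b0 |J1  (1-jn J1 has f-setter on 3)
b5 |J1  (J1: bond 3 brought flow, rest push out)
b1 |J2  (through GY1, causality inverts; strokes same side of GY1)
b4 |I2  (J2: last free bond brings flow in)

bond 0 |J1
bond 1 |J2
bond 2 |J1
bond 3 |I1
bond 4 |I2
bond 5 |J1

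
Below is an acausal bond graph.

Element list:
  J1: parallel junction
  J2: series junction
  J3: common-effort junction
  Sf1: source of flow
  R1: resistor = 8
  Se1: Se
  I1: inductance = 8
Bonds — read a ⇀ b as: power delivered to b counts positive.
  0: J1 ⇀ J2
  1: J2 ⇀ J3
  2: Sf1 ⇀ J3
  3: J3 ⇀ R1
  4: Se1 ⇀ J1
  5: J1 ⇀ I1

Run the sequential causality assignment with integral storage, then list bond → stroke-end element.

bond 0 →J2
bond 1 →J3
bond 2 →Sf1
bond 3 →R1
bond 4 →J1
bond 5 →I1

#2 stroke→Sf1  (Sf1 fixes flow; stroke at Sf1)
#4 stroke→J1  (source Se1 imposes e)
#0 stroke→J2  (J1 effort already set via bond 4)
#5 stroke→I1  (common-e at J1 fixed by 4)
#1 stroke→J3  (J2: last free bond brings flow in)
#3 stroke→R1  (common-e at J3 fixed by 1)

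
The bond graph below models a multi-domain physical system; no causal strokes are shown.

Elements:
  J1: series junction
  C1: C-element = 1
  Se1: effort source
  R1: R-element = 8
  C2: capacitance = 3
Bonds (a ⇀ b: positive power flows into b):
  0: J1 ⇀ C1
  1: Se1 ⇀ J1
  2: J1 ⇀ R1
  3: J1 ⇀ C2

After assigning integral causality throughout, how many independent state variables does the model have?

β1 |J1  (Se1 (Se) sets effort on bond)
β0 |J1  (C1 integral (e out))
β3 |J1  (C2: C, integral causality)
β2 |R1  (only one flow-in slot at J1)

2  (C1, C2 all integral)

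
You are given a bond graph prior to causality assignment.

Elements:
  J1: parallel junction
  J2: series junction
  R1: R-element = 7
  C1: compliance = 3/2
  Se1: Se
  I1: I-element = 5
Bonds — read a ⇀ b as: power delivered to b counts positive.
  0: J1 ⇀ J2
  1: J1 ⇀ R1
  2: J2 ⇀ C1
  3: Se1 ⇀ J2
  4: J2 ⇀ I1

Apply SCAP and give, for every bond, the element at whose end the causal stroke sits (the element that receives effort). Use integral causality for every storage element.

bond 0 →J2
bond 1 →J1
bond 2 →J2
bond 3 →J2
bond 4 →I1

b3 |J2  (Se1 (Se) sets effort on bond)
b2 |J2  (C1: C, integral causality)
b4 |I1  (prefer integral on I1)
b0 |J2  (common-f at J2 fixed by 4)
b1 |J1  (only one effort-in slot at J1)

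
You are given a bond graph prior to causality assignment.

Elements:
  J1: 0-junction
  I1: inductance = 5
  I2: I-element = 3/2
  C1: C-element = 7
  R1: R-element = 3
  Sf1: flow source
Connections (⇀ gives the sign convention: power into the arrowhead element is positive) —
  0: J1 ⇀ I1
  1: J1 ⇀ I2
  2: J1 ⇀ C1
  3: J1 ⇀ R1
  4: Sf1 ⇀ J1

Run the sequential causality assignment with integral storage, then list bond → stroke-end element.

bond 4 |Sf1  (Sf1 fixes flow; stroke at Sf1)
bond 0 |I1  (prefer integral on I1)
bond 1 |I2  (prefer integral on I2)
bond 2 |J1  (prefer integral on C1)
bond 3 |R1  (J1 effort already set via bond 2)

#0 stroke→I1
#1 stroke→I2
#2 stroke→J1
#3 stroke→R1
#4 stroke→Sf1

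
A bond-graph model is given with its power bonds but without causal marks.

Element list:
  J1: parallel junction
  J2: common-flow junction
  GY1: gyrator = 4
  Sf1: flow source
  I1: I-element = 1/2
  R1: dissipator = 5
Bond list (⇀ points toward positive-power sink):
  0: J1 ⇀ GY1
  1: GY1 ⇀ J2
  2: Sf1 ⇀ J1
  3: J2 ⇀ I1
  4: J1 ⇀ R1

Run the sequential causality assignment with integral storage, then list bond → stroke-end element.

b2 stroke→Sf1  (Sf1 (Sf) sets flow on bond)
b3 stroke→I1  (I1 outputs flow p/I1)
b1 stroke→J2  (J2: bond 3 brought flow, rest push out)
b0 stroke→J1  (GY1: gyrator matches bond 1)
b4 stroke→R1  (J1: bond 0 brought effort, rest push out)

#0 |J1
#1 |J2
#2 |Sf1
#3 |I1
#4 |R1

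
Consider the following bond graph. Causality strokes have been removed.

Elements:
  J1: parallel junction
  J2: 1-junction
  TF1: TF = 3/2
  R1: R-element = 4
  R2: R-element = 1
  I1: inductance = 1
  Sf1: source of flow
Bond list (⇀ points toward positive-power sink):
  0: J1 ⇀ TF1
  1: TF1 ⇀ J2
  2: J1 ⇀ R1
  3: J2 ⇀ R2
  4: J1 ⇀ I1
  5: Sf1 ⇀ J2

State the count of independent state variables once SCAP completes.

#5 stroke→Sf1  (Sf1 fixes flow; stroke at Sf1)
#1 stroke→J2  (J2 flow already set via bond 5)
#3 stroke→J2  (1-jn J2 has f-setter on 5)
#0 stroke→TF1  (TF TF1: opposite of bond 1)
#4 stroke→I1  (I1 outputs flow p/I1)
#2 stroke→J1  (closing 0-jn rule on J1)

1  (I1 all integral)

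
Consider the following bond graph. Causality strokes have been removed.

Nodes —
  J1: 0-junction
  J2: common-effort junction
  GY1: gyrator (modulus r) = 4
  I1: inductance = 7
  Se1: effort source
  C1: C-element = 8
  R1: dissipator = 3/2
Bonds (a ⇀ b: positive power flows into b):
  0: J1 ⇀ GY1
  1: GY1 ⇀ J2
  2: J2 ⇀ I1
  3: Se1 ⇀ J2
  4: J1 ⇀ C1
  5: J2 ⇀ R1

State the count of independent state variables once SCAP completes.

2  (C1, I1 all integral)

β3 stroke→J2  (Se1 fixes effort; stroke away)
β1 stroke→GY1  (0-jn J2 has e-setter on 3)
β2 stroke→I1  (common-e at J2 fixed by 3)
β5 stroke→R1  (J2 effort already set via bond 3)
β0 stroke→GY1  (through GY1, causality inverts; strokes same side of GY1)
β4 stroke→J1  (only one effort-in slot at J1)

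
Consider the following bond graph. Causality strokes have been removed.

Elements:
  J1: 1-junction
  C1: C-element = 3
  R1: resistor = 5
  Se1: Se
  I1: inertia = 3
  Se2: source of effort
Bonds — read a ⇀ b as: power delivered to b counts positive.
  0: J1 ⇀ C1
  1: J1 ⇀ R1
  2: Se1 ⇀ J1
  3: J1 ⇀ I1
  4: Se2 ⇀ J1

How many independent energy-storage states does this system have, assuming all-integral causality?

2  (C1, I1 all integral)

β2 →J1  (Se1: effort source, stroke at far end)
β4 →J1  (source Se2 imposes e)
β0 →J1  (prefer integral on C1)
β3 →I1  (I1 integral (f out))
β1 →J1  (J1 flow already set via bond 3)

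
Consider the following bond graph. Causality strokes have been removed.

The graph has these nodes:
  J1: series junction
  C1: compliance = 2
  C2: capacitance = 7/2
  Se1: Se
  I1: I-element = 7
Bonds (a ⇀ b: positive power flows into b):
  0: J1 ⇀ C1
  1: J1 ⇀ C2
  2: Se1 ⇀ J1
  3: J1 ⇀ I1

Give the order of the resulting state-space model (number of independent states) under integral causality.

b2 stroke→J1  (Se1: effort source, stroke at far end)
b0 stroke→J1  (C1: C, integral causality)
b1 stroke→J1  (C2: C, integral causality)
b3 stroke→I1  (only one flow-in slot at J1)

3  (C1, C2, I1 all integral)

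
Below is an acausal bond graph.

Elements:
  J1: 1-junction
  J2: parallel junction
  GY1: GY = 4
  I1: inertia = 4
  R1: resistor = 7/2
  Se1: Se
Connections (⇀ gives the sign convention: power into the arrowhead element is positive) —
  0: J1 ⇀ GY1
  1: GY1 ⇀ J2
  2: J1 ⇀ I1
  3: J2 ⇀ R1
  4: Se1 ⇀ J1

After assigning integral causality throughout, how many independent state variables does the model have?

1  (I1 all integral)

#4 →J1  (source Se1 imposes e)
#2 →I1  (I1: I, integral causality)
#0 →J1  (common-f at J1 fixed by 2)
#1 →J2  (GY1: gyrator matches bond 0)
#3 →R1  (J2 effort already set via bond 1)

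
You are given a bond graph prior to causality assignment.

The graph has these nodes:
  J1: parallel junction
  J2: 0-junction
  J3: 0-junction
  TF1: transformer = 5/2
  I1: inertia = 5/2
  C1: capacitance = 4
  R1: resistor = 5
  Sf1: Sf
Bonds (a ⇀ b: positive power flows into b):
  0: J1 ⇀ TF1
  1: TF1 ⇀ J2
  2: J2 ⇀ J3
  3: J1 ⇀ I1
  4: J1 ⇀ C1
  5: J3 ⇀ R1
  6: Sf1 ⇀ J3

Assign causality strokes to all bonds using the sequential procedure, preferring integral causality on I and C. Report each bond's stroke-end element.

β0 |TF1
β1 |J2
β2 |J3
β3 |I1
β4 |J1
β5 |R1
β6 |Sf1

bond 6 stroke at Sf1  (Sf1 fixes flow; stroke at Sf1)
bond 3 stroke at I1  (prefer integral on I1)
bond 4 stroke at J1  (C1 outputs effort q/C1)
bond 0 stroke at TF1  (0-jn J1 has e-setter on 4)
bond 1 stroke at J2  (TF1: transformer flips bond 0)
bond 2 stroke at J3  (J2 effort already set via bond 1)
bond 5 stroke at R1  (0-jn J3 has e-setter on 2)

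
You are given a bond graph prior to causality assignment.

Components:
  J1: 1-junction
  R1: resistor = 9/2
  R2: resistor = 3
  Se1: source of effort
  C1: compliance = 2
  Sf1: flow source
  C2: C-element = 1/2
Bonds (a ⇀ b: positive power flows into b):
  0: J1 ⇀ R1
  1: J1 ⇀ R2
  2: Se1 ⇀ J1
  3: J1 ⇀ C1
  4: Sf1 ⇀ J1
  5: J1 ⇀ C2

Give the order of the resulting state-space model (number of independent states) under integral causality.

2  (C1, C2 all integral)

β2 stroke→J1  (Se1: effort source, stroke at far end)
β4 stroke→Sf1  (Sf1 (Sf) sets flow on bond)
β0 stroke→J1  (common-f at J1 fixed by 4)
β1 stroke→J1  (J1 flow already set via bond 4)
β3 stroke→J1  (J1: bond 4 brought flow, rest push out)
β5 stroke→J1  (1-jn J1 has f-setter on 4)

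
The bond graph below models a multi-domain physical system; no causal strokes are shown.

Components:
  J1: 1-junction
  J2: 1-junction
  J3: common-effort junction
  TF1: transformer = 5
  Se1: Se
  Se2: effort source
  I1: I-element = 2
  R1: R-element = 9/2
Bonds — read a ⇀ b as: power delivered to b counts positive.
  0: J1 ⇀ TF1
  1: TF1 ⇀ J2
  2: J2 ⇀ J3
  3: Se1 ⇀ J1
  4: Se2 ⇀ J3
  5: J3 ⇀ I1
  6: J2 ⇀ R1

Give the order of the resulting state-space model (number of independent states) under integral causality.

1  (I1 all integral)

bond 3 stroke at J1  (Se1: effort source, stroke at far end)
bond 4 stroke at J3  (Se2: effort source, stroke at far end)
bond 0 stroke at TF1  (only one flow-in slot at J1)
bond 2 stroke at J2  (J3: bond 4 brought effort, rest push out)
bond 5 stroke at I1  (0-jn J3 has e-setter on 4)
bond 1 stroke at J2  (TF1 one-in-one-out from 0)
bond 6 stroke at R1  (J2 needs exactly one f-in)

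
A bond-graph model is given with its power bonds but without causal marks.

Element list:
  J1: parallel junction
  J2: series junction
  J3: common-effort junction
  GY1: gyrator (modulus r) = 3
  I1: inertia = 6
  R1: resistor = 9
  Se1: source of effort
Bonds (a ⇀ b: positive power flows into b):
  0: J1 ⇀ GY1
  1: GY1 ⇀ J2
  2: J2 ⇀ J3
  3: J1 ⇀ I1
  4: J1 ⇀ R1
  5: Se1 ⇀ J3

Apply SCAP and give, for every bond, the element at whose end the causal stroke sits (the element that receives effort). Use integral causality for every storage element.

b5 stroke at J3  (Se1 fixes effort; stroke away)
b2 stroke at J2  (0-jn J3 has e-setter on 5)
b1 stroke at GY1  (J2 needs exactly one f-in)
b0 stroke at GY1  (through GY1, causality inverts; strokes same side of GY1)
b3 stroke at I1  (prefer integral on I1)
b4 stroke at J1  (J1 needs exactly one e-in)

#0 stroke at GY1
#1 stroke at GY1
#2 stroke at J2
#3 stroke at I1
#4 stroke at J1
#5 stroke at J3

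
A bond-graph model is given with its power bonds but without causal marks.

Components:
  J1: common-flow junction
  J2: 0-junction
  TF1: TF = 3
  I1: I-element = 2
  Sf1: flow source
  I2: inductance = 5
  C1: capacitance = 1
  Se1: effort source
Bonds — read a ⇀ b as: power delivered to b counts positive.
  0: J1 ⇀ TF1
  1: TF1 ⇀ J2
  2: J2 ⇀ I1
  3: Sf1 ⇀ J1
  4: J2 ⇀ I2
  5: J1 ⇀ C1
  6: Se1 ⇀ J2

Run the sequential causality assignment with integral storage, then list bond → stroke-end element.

b0 stroke at J1
b1 stroke at TF1
b2 stroke at I1
b3 stroke at Sf1
b4 stroke at I2
b5 stroke at J1
b6 stroke at J2

#3 |Sf1  (Sf1 fixes flow; stroke at Sf1)
#6 |J2  (source Se1 imposes e)
#0 |J1  (J1: bond 3 brought flow, rest push out)
#5 |J1  (J1: bond 3 brought flow, rest push out)
#1 |TF1  (J2: bond 6 brought effort, rest push out)
#2 |I1  (J2 effort already set via bond 6)
#4 |I2  (common-e at J2 fixed by 6)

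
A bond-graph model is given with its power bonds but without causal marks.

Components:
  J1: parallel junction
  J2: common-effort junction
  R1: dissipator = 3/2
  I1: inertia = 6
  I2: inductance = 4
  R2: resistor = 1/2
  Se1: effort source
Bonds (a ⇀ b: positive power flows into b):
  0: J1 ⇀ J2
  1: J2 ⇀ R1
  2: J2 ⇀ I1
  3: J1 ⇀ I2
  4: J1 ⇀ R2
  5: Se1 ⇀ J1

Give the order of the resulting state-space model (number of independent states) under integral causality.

2  (I1, I2 all integral)

#5 stroke at J1  (source Se1 imposes e)
#0 stroke at J2  (common-e at J1 fixed by 5)
#3 stroke at I2  (0-jn J1 has e-setter on 5)
#4 stroke at R2  (J1: bond 5 brought effort, rest push out)
#1 stroke at R1  (J2 effort already set via bond 0)
#2 stroke at I1  (J2 effort already set via bond 0)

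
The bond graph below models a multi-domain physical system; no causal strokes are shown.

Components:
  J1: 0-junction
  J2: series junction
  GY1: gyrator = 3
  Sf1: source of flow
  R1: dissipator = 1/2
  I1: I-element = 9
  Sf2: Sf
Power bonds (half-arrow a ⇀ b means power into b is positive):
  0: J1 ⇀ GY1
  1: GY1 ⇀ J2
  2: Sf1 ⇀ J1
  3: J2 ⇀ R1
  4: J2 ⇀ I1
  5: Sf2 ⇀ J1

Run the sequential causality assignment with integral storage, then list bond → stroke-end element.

#0 →J1
#1 →J2
#2 →Sf1
#3 →J2
#4 →I1
#5 →Sf2

b2 →Sf1  (Sf1 (Sf) sets flow on bond)
b5 →Sf2  (Sf2 fixes flow; stroke at Sf2)
b0 →J1  (J1: last free bond brings effort in)
b1 →J2  (GY GY1: same side as bond 0)
b4 →I1  (I1 integral (f out))
b3 →J2  (J2 flow already set via bond 4)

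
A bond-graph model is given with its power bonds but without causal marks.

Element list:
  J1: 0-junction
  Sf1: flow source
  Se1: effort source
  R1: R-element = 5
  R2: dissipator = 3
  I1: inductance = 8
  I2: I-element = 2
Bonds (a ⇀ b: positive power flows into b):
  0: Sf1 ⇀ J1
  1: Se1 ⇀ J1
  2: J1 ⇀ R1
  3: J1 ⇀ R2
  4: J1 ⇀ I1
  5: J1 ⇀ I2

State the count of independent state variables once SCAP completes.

2  (I1, I2 all integral)

b0 stroke at Sf1  (Sf1: flow source, stroke at near end)
b1 stroke at J1  (Se1 (Se) sets effort on bond)
b2 stroke at R1  (J1 effort already set via bond 1)
b3 stroke at R2  (J1: bond 1 brought effort, rest push out)
b4 stroke at I1  (0-jn J1 has e-setter on 1)
b5 stroke at I2  (J1: bond 1 brought effort, rest push out)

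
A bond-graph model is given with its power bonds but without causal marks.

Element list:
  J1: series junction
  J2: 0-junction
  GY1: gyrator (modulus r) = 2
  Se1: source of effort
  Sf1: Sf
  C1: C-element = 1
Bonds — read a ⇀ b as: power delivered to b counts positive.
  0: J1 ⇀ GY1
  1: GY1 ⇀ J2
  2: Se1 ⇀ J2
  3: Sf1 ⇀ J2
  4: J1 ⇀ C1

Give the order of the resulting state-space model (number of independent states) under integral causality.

1  (C1 all integral)

β2 stroke→J2  (Se1 fixes effort; stroke away)
β3 stroke→Sf1  (source Sf1 imposes f)
β1 stroke→GY1  (common-e at J2 fixed by 2)
β0 stroke→GY1  (through GY1, causality inverts; strokes same side of GY1)
β4 stroke→J1  (1-jn J1 has f-setter on 0)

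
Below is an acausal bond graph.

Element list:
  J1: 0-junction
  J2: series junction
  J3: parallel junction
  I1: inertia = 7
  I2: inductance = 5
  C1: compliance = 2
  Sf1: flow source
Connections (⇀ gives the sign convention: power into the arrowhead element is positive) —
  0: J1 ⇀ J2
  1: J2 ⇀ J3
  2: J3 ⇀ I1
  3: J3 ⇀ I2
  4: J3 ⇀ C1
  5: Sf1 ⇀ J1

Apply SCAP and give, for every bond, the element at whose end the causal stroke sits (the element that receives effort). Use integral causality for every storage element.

β0 stroke→J1
β1 stroke→J2
β2 stroke→I1
β3 stroke→I2
β4 stroke→J3
β5 stroke→Sf1

#5 |Sf1  (Sf1: flow source, stroke at near end)
#0 |J1  (only one effort-in slot at J1)
#1 |J2  (common-f at J2 fixed by 0)
#2 |I1  (I1: I, integral causality)
#3 |I2  (I2 outputs flow p/I2)
#4 |J3  (J3 needs exactly one e-in)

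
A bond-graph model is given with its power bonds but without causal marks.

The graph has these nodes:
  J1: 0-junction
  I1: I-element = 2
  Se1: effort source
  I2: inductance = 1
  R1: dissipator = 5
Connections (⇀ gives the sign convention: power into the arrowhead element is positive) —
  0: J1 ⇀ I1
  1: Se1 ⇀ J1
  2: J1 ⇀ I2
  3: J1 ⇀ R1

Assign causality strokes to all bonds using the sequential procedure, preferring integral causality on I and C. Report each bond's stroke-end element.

b1 |J1  (Se1 fixes effort; stroke away)
b0 |I1  (0-jn J1 has e-setter on 1)
b2 |I2  (0-jn J1 has e-setter on 1)
b3 |R1  (J1 effort already set via bond 1)

b0 stroke at I1
b1 stroke at J1
b2 stroke at I2
b3 stroke at R1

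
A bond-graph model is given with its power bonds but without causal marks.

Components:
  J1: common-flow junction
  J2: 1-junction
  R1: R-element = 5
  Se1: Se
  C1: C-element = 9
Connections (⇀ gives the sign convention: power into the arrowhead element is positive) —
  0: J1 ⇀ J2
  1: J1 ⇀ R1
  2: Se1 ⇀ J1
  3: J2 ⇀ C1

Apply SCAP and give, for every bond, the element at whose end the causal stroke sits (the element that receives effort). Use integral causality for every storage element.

b0 →J1
b1 →R1
b2 →J1
b3 →J2

bond 2 stroke at J1  (source Se1 imposes e)
bond 3 stroke at J2  (prefer integral on C1)
bond 0 stroke at J1  (J2: last free bond brings flow in)
bond 1 stroke at R1  (only one flow-in slot at J1)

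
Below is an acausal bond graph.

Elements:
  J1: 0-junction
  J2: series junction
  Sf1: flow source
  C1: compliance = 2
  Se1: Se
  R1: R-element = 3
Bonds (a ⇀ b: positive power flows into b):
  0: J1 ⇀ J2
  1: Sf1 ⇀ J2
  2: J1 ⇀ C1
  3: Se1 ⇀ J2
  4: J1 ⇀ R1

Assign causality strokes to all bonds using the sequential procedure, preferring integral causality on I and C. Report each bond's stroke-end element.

#0 |J2
#1 |Sf1
#2 |J1
#3 |J2
#4 |R1

bond 1 →Sf1  (source Sf1 imposes f)
bond 3 →J2  (source Se1 imposes e)
bond 0 →J2  (common-f at J2 fixed by 1)
bond 2 →J1  (prefer integral on C1)
bond 4 →R1  (common-e at J1 fixed by 2)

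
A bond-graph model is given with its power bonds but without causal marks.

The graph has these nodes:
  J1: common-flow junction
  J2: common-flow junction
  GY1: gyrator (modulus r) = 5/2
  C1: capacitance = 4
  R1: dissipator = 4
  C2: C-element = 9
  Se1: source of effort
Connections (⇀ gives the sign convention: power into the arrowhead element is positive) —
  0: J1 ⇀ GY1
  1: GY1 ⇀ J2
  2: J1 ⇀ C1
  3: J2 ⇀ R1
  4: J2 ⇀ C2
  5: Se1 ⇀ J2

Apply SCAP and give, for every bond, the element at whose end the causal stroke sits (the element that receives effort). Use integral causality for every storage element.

bond 5 |J2  (Se1 (Se) sets effort on bond)
bond 2 |J1  (C1 integral (e out))
bond 0 |GY1  (J1: last free bond brings flow in)
bond 1 |GY1  (GY1: gyrator matches bond 0)
bond 3 |J2  (J2: bond 1 brought flow, rest push out)
bond 4 |J2  (J2: bond 1 brought flow, rest push out)

bond 0 →GY1
bond 1 →GY1
bond 2 →J1
bond 3 →J2
bond 4 →J2
bond 5 →J2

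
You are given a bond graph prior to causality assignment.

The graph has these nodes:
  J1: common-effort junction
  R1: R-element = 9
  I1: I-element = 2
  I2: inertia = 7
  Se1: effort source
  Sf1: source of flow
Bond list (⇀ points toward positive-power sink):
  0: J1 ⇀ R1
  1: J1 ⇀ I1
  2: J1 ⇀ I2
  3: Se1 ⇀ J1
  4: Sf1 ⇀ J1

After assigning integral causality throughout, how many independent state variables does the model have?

bond 3 |J1  (Se1 (Se) sets effort on bond)
bond 4 |Sf1  (source Sf1 imposes f)
bond 0 |R1  (0-jn J1 has e-setter on 3)
bond 1 |I1  (0-jn J1 has e-setter on 3)
bond 2 |I2  (0-jn J1 has e-setter on 3)

2  (I1, I2 all integral)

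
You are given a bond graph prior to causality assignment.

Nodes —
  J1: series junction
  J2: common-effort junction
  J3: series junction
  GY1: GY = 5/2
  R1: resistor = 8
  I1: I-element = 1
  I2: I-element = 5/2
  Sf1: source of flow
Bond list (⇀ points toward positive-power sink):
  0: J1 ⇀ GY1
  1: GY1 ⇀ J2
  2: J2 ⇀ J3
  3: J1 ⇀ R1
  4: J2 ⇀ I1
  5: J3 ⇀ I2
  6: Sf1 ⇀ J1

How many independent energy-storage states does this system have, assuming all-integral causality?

2  (I1, I2 all integral)

β6 stroke→Sf1  (Sf1 fixes flow; stroke at Sf1)
β0 stroke→J1  (J1: bond 6 brought flow, rest push out)
β3 stroke→J1  (1-jn J1 has f-setter on 6)
β1 stroke→J2  (through GY1, causality inverts; strokes same side of GY1)
β2 stroke→J3  (J2 effort already set via bond 1)
β4 stroke→I1  (common-e at J2 fixed by 1)
β5 stroke→I2  (closing 1-jn rule on J3)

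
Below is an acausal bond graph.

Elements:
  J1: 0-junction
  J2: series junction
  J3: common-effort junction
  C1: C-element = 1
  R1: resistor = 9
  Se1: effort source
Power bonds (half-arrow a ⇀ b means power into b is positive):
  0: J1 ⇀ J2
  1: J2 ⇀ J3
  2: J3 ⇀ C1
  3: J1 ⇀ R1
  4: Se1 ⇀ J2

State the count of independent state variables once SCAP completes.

bond 4 stroke→J2  (source Se1 imposes e)
bond 2 stroke→J3  (C1 integral (e out))
bond 1 stroke→J2  (common-e at J3 fixed by 2)
bond 0 stroke→J1  (only one flow-in slot at J2)
bond 3 stroke→R1  (J1 effort already set via bond 0)

1  (C1 all integral)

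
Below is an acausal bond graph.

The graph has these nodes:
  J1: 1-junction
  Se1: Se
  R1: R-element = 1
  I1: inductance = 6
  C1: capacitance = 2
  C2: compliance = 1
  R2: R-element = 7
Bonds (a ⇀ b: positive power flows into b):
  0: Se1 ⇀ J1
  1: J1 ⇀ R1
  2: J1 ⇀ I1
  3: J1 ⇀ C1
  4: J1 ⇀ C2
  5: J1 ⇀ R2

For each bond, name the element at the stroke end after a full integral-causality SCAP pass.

#0 →J1  (Se1 (Se) sets effort on bond)
#2 →I1  (I1: I, integral causality)
#1 →J1  (1-jn J1 has f-setter on 2)
#3 →J1  (J1 flow already set via bond 2)
#4 →J1  (common-f at J1 fixed by 2)
#5 →J1  (1-jn J1 has f-setter on 2)

bond 0 stroke→J1
bond 1 stroke→J1
bond 2 stroke→I1
bond 3 stroke→J1
bond 4 stroke→J1
bond 5 stroke→J1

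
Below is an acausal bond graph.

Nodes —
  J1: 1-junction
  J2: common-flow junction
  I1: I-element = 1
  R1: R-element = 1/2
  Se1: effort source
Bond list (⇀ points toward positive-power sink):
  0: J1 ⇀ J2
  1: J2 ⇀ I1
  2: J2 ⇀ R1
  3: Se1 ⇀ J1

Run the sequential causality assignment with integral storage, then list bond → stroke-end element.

b3 stroke at J1  (Se1 fixes effort; stroke away)
b0 stroke at J2  (closing 1-jn rule on J1)
b1 stroke at I1  (I1 outputs flow p/I1)
b2 stroke at J2  (J2: bond 1 brought flow, rest push out)

β0 →J2
β1 →I1
β2 →J2
β3 →J1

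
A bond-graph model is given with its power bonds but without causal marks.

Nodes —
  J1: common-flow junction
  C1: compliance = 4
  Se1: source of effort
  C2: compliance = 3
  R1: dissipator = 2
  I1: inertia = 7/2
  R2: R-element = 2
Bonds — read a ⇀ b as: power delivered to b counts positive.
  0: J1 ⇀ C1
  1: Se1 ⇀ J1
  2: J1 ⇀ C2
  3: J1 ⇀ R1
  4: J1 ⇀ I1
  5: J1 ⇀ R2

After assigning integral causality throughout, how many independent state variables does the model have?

β1 →J1  (Se1 (Se) sets effort on bond)
β0 →J1  (prefer integral on C1)
β2 →J1  (C2: C, integral causality)
β4 →I1  (I1 integral (f out))
β3 →J1  (common-f at J1 fixed by 4)
β5 →J1  (1-jn J1 has f-setter on 4)

3  (C1, C2, I1 all integral)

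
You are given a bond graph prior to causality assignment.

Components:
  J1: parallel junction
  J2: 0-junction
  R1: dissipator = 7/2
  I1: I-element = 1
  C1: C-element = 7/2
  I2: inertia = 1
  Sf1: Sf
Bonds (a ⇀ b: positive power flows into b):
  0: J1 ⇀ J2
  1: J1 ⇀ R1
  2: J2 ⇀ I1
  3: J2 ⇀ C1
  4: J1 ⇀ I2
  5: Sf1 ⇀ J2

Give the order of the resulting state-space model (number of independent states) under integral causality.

β5 stroke at Sf1  (Sf1: flow source, stroke at near end)
β2 stroke at I1  (I1 integral (f out))
β3 stroke at J2  (C1: C, integral causality)
β0 stroke at J1  (0-jn J2 has e-setter on 3)
β1 stroke at R1  (0-jn J1 has e-setter on 0)
β4 stroke at I2  (common-e at J1 fixed by 0)

3  (C1, I1, I2 all integral)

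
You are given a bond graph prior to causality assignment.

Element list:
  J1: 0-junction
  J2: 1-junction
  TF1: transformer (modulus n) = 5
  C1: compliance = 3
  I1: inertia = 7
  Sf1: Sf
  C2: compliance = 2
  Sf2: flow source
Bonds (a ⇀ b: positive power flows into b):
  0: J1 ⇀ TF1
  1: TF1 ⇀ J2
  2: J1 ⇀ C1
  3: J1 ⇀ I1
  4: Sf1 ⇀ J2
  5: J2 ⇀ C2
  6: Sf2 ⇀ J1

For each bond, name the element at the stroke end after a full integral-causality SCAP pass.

β0 stroke→TF1
β1 stroke→J2
β2 stroke→J1
β3 stroke→I1
β4 stroke→Sf1
β5 stroke→J2
β6 stroke→Sf2

bond 4 |Sf1  (Sf1 (Sf) sets flow on bond)
bond 6 |Sf2  (Sf2 (Sf) sets flow on bond)
bond 1 |J2  (J2 flow already set via bond 4)
bond 5 |J2  (1-jn J2 has f-setter on 4)
bond 0 |TF1  (through TF1, causality passes straight; one stroke at TF1)
bond 2 |J1  (C1: C, integral causality)
bond 3 |I1  (J1 effort already set via bond 2)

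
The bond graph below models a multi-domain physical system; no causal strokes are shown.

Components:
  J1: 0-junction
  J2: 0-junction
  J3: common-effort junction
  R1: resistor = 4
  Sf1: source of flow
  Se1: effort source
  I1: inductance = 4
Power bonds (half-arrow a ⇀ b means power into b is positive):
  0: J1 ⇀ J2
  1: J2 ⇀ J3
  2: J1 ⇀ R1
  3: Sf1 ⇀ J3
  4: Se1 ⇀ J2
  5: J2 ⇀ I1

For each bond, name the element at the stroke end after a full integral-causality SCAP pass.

bond 0 →J1
bond 1 →J3
bond 2 →R1
bond 3 →Sf1
bond 4 →J2
bond 5 →I1

b3 stroke at Sf1  (Sf1 fixes flow; stroke at Sf1)
b4 stroke at J2  (source Se1 imposes e)
b0 stroke at J1  (J2 effort already set via bond 4)
b1 stroke at J3  (J2 effort already set via bond 4)
b5 stroke at I1  (J2: bond 4 brought effort, rest push out)
b2 stroke at R1  (J1: bond 0 brought effort, rest push out)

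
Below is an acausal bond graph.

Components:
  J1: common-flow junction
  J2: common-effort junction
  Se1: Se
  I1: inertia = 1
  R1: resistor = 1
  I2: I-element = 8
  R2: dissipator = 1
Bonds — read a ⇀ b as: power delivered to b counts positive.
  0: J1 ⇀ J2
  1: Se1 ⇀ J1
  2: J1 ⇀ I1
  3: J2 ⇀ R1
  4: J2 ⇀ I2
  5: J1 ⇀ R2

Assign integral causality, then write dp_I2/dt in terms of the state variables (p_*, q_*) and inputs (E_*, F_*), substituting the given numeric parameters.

dp_I2/dt = p_I1 - p_I2/8

β1 stroke at J1  (Se1 (Se) sets effort on bond)
β2 stroke at I1  (I1 integral (f out))
β0 stroke at J1  (common-f at J1 fixed by 2)
β5 stroke at J1  (J1: bond 2 brought flow, rest push out)
β4 stroke at I2  (I2 integral (f out))
β3 stroke at J2  (J2: last free bond brings effort in)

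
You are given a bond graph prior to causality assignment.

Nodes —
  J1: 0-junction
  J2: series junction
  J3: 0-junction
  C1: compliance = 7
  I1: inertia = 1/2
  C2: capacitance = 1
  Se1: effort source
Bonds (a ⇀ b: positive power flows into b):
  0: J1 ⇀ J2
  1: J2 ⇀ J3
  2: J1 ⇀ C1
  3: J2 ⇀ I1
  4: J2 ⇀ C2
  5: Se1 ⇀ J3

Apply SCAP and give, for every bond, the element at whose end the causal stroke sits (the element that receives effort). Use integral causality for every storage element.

bond 5 →J3  (Se1 (Se) sets effort on bond)
bond 1 →J2  (J3: bond 5 brought effort, rest push out)
bond 2 →J1  (C1 integral (e out))
bond 0 →J2  (J1 effort already set via bond 2)
bond 3 →I1  (I1: I, integral causality)
bond 4 →J2  (J2 flow already set via bond 3)

bond 0 stroke at J2
bond 1 stroke at J2
bond 2 stroke at J1
bond 3 stroke at I1
bond 4 stroke at J2
bond 5 stroke at J3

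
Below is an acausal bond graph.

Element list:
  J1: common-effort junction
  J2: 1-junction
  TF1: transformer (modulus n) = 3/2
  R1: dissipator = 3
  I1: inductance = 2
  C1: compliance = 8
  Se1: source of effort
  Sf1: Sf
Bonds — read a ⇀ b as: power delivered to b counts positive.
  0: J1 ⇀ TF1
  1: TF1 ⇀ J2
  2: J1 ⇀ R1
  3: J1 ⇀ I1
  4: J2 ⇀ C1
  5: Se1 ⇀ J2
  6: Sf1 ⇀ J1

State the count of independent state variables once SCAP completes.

bond 5 stroke at J2  (Se1 fixes effort; stroke away)
bond 6 stroke at Sf1  (Sf1 fixes flow; stroke at Sf1)
bond 3 stroke at I1  (I1 outputs flow p/I1)
bond 4 stroke at J2  (prefer integral on C1)
bond 1 stroke at TF1  (J2 needs exactly one f-in)
bond 0 stroke at J1  (TF TF1: opposite of bond 1)
bond 2 stroke at R1  (0-jn J1 has e-setter on 0)

2  (C1, I1 all integral)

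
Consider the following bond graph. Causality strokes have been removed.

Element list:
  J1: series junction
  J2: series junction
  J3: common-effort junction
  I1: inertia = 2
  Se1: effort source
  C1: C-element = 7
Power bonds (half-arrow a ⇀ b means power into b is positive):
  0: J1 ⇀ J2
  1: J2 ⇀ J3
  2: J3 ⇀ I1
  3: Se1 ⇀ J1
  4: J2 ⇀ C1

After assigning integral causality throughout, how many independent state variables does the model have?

2  (C1, I1 all integral)

β3 stroke at J1  (Se1: effort source, stroke at far end)
β0 stroke at J2  (J1: last free bond brings flow in)
β2 stroke at I1  (I1 integral (f out))
β1 stroke at J3  (J3 needs exactly one e-in)
β4 stroke at J2  (common-f at J2 fixed by 1)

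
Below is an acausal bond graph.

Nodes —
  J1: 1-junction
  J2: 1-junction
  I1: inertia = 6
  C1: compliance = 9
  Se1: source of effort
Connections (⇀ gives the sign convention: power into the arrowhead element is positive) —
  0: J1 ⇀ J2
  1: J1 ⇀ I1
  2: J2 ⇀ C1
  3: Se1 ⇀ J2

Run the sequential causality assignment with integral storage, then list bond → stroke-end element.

β3 |J2  (Se1: effort source, stroke at far end)
β1 |I1  (I1 integral (f out))
β0 |J1  (common-f at J1 fixed by 1)
β2 |J2  (J2: bond 0 brought flow, rest push out)

b0 |J1
b1 |I1
b2 |J2
b3 |J2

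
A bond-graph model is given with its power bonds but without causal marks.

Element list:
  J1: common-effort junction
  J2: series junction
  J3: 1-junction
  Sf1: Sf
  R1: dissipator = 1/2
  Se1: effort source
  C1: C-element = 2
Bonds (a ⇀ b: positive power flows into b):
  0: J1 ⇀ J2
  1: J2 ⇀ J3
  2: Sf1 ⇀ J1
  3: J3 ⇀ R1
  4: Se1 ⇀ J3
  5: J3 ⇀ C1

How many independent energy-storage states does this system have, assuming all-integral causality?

1  (C1 all integral)

#2 →Sf1  (Sf1 (Sf) sets flow on bond)
#4 →J3  (Se1 (Se) sets effort on bond)
#0 →J1  (only one effort-in slot at J1)
#1 →J2  (1-jn J2 has f-setter on 0)
#3 →J3  (J3 flow already set via bond 1)
#5 →J3  (common-f at J3 fixed by 1)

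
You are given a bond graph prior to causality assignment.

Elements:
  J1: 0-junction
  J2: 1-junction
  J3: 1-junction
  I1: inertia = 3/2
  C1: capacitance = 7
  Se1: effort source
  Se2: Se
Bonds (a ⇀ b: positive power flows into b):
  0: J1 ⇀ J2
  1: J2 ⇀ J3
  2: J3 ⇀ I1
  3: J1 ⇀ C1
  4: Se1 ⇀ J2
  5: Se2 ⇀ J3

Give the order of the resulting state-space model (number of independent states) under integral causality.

bond 4 stroke→J2  (Se1 (Se) sets effort on bond)
bond 5 stroke→J3  (source Se2 imposes e)
bond 2 stroke→I1  (prefer integral on I1)
bond 1 stroke→J3  (J3 flow already set via bond 2)
bond 0 stroke→J2  (J2 flow already set via bond 1)
bond 3 stroke→J1  (only one effort-in slot at J1)

2  (C1, I1 all integral)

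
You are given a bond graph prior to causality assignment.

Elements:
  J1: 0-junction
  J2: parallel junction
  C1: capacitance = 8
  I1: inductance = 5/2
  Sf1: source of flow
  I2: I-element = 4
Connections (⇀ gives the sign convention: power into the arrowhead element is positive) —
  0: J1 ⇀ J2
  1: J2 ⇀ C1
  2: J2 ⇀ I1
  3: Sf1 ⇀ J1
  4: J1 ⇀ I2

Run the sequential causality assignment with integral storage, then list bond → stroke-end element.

b3 |Sf1  (source Sf1 imposes f)
b1 |J2  (C1: C, integral causality)
b0 |J1  (0-jn J2 has e-setter on 1)
b2 |I1  (0-jn J2 has e-setter on 1)
b4 |I2  (0-jn J1 has e-setter on 0)

b0 →J1
b1 →J2
b2 →I1
b3 →Sf1
b4 →I2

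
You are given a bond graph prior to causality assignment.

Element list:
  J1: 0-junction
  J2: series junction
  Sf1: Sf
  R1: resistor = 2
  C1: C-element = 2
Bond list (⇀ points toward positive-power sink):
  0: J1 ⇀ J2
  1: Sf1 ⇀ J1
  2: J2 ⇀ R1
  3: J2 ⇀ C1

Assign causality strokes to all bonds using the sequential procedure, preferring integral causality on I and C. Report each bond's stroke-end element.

bond 1 stroke→Sf1  (Sf1 fixes flow; stroke at Sf1)
bond 0 stroke→J1  (only one effort-in slot at J1)
bond 2 stroke→J2  (J2: bond 0 brought flow, rest push out)
bond 3 stroke→J2  (1-jn J2 has f-setter on 0)

#0 stroke→J1
#1 stroke→Sf1
#2 stroke→J2
#3 stroke→J2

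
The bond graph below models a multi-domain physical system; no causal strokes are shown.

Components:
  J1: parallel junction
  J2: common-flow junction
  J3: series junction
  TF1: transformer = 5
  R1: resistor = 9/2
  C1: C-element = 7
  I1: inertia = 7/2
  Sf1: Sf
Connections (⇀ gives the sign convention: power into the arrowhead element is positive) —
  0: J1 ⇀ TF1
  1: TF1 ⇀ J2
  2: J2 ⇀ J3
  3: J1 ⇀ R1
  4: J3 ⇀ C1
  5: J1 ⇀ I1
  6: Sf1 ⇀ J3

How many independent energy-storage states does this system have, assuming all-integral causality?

2  (C1, I1 all integral)

bond 6 stroke→Sf1  (Sf1 (Sf) sets flow on bond)
bond 2 stroke→J3  (J3: bond 6 brought flow, rest push out)
bond 4 stroke→J3  (common-f at J3 fixed by 6)
bond 1 stroke→J2  (1-jn J2 has f-setter on 2)
bond 0 stroke→TF1  (TF1: transformer flips bond 1)
bond 5 stroke→I1  (I1: I, integral causality)
bond 3 stroke→J1  (closing 0-jn rule on J1)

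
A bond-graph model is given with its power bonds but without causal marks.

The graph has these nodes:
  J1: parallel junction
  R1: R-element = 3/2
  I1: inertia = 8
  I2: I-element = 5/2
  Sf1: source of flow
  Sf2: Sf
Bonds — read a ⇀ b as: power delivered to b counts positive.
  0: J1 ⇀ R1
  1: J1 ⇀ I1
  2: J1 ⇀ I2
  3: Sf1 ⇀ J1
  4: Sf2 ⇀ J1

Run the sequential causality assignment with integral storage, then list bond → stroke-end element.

#3 |Sf1  (Sf1 (Sf) sets flow on bond)
#4 |Sf2  (Sf2 (Sf) sets flow on bond)
#1 |I1  (I1 outputs flow p/I1)
#2 |I2  (I2 outputs flow p/I2)
#0 |J1  (only one effort-in slot at J1)

bond 0 |J1
bond 1 |I1
bond 2 |I2
bond 3 |Sf1
bond 4 |Sf2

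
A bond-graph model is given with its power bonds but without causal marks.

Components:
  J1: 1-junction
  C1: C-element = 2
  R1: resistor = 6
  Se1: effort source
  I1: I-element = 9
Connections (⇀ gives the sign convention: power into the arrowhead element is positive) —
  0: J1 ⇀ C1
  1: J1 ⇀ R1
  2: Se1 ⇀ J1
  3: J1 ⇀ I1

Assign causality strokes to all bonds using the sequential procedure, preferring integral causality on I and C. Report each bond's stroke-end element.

b2 →J1  (Se1: effort source, stroke at far end)
b0 →J1  (C1: C, integral causality)
b3 →I1  (I1 outputs flow p/I1)
b1 →J1  (common-f at J1 fixed by 3)

bond 0 →J1
bond 1 →J1
bond 2 →J1
bond 3 →I1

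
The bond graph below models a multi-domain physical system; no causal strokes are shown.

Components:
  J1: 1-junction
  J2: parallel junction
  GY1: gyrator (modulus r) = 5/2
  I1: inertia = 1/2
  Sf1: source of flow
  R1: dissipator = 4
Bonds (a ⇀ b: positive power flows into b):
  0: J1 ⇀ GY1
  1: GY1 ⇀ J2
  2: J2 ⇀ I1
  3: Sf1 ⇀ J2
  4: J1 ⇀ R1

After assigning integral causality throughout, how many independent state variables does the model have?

1  (I1 all integral)

#3 stroke at Sf1  (Sf1 fixes flow; stroke at Sf1)
#2 stroke at I1  (I1: I, integral causality)
#1 stroke at J2  (J2: last free bond brings effort in)
#0 stroke at J1  (GY1: gyrator matches bond 1)
#4 stroke at R1  (J1: last free bond brings flow in)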